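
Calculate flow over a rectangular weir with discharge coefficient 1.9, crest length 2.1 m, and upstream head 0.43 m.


Q = C * L * H^(3/2) = 1.9 * 2.1 * 0.43^1.5 = 1.9 * 2.1 * 0.281970

1.1251 m^3/s


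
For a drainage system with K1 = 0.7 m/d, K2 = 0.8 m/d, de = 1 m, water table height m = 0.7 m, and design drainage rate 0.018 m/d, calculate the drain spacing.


S^2 = 8*K2*de*m/q + 4*K1*m^2/q
S^2 = 8*0.8*1*0.7/0.018 + 4*0.7*0.7^2/0.018
S = sqrt(325.1111)

18.0308 m


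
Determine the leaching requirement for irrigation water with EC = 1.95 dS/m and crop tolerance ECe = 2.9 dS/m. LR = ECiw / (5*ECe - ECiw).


LR = ECiw / (5*ECe - ECiw)
LR = 1.95 / (5*2.9 - 1.95)
LR = 1.95 / 12.5500

0.1554


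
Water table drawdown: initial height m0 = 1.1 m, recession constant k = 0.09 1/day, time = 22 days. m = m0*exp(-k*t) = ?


m = m0 * exp(-k*t)
m = 1.1 * exp(-0.09 * 22)
m = 1.1 * exp(-1.9800)

0.1519 m


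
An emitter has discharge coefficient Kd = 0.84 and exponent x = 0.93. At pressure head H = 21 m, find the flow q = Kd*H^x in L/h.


q = Kd * H^x = 0.84 * 21^0.93 = 0.84 * 16.969301

14.2542 L/h


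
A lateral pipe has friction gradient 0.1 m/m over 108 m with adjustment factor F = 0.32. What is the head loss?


hf = J * L * F = 0.1 * 108 * 0.32 = 3.4560 m

3.4560 m


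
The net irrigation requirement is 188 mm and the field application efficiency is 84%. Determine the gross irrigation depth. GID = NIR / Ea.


Ea = 84% = 0.84
GID = NIR / Ea = 188 / 0.84 = 223.8095 mm

223.8095 mm


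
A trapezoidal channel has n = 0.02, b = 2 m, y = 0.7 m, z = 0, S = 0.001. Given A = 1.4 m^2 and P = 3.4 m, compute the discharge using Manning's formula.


R = A/P = 1.4/3.4 = 0.411765
Q = (1/0.02) * 1.4 * 0.411765^(2/3) * 0.001^0.5

1.2252 m^3/s


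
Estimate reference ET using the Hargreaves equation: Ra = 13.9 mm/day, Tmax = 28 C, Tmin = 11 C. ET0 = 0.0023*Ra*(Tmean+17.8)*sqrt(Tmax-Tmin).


Tmean = (Tmax + Tmin)/2 = (28 + 11)/2 = 19.5
ET0 = 0.0023 * 13.9 * (19.5 + 17.8) * sqrt(28 - 11)
ET0 = 0.0023 * 13.9 * 37.3 * 4.123106

4.9167 mm/day


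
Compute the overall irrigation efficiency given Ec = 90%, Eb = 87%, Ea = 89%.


Ec = 0.9, Eb = 0.87, Ea = 0.89
E = 0.9 * 0.87 * 0.89 * 100 = 69.6870%

69.6870 %


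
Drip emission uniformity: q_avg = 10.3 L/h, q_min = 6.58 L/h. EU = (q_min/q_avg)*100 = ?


EU = (q_min/q_avg)*100 = (6.58/10.3)*100 = 63.8835%

63.8835 %


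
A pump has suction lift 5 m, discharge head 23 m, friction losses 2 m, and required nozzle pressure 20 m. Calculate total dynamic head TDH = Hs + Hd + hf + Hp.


TDH = Hs + Hd + hf + Hp = 5 + 23 + 2 + 20 = 50

50 m


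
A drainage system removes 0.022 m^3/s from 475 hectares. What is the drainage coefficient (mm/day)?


DC = Q * 86400 / (A * 10000) * 1000
DC = 0.022 * 86400 / (475 * 10000) * 1000
DC = 1900800.0000 / 4750000

0.4002 mm/day


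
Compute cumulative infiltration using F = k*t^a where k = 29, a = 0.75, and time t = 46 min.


F = k * t^a = 29 * 46^0.75
F = 29 * 17.663159

512.2316 mm


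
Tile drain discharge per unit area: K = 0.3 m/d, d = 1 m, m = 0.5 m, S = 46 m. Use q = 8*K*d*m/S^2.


q = 8*K*d*m/S^2
q = 8*0.3*1*0.5/46^2
q = 1.2000 / 2116

5.6711e-04 m/d


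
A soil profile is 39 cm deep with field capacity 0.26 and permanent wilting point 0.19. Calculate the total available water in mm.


AWC = (FC - PWP) * d * 10
AWC = (0.26 - 0.19) * 39 * 10
AWC = 0.0700 * 39 * 10

27.3000 mm


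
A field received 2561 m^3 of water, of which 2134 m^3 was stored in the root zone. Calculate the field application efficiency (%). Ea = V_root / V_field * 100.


Ea = V_root / V_field * 100 = 2134 / 2561 * 100 = 83.3268%

83.3268 %


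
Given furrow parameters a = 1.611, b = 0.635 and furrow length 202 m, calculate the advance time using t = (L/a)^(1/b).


t = (L/a)^(1/b)
t = (202/1.611)^(1/0.635)
t = 125.387958^(1/0.635)

2015.3009 min


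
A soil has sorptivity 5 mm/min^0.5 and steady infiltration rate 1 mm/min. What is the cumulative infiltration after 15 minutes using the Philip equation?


F = S*sqrt(t) + A*t
F = 5*sqrt(15) + 1*15
F = 5*3.872983 + 15

34.3649 mm


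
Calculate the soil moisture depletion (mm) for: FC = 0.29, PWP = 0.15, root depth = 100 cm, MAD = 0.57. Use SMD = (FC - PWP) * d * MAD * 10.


SMD = (FC - PWP) * d * MAD * 10
SMD = (0.29 - 0.15) * 100 * 0.57 * 10
SMD = 0.1400 * 100 * 0.57 * 10

79.8000 mm


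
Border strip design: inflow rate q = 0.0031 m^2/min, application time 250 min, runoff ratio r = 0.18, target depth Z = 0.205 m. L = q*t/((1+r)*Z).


L = q*t/((1+r)*Z)
L = 0.0031*250/((1+0.18)*0.205)
L = 0.775/0.2419

3.2038 m


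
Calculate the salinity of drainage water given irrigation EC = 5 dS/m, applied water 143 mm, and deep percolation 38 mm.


EC_dw = EC_iw * D_iw / D_dw
EC_dw = 5 * 143 / 38
EC_dw = 715 / 38

18.8158 dS/m


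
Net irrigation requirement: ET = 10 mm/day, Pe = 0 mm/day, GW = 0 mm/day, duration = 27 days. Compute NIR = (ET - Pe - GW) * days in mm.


Daily deficit = ET - Pe - GW = 10 - 0 - 0 = 10 mm/day
NIR = 10 * 27 = 270 mm

270.0000 mm


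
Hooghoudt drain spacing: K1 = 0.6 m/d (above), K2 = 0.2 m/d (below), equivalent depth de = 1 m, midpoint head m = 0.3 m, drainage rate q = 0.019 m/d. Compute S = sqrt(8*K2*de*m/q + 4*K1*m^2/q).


S^2 = 8*K2*de*m/q + 4*K1*m^2/q
S^2 = 8*0.2*1*0.3/0.019 + 4*0.6*0.3^2/0.019
S = sqrt(36.6316)

6.0524 m


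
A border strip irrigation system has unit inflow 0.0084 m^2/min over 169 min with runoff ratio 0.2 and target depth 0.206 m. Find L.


L = q*t/((1+r)*Z)
L = 0.0084*169/((1+0.2)*0.206)
L = 1.4196/0.2472

5.7427 m


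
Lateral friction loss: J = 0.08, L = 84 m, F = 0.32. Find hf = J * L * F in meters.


hf = J * L * F = 0.08 * 84 * 0.32 = 2.1504 m

2.1504 m


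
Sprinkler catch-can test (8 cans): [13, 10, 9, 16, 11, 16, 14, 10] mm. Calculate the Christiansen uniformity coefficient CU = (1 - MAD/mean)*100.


mean = 12.375000 mm
MAD = 2.375000 mm
CU = (1 - 2.375000/12.375000)*100

80.8081 %


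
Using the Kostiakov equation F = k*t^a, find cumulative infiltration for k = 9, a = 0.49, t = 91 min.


F = k * t^a = 9 * 91^0.49
F = 9 * 9.118644

82.0678 mm


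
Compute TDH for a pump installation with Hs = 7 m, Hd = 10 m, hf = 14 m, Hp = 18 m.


TDH = Hs + Hd + hf + Hp = 7 + 10 + 14 + 18 = 49

49 m


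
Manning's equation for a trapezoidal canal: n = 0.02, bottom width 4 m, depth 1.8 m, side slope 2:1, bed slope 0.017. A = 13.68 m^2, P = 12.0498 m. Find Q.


R = A/P = 13.68/12.0498 = 1.135289
Q = (1/0.02) * 13.68 * 1.135289^(2/3) * 0.017^0.5

97.0551 m^3/s


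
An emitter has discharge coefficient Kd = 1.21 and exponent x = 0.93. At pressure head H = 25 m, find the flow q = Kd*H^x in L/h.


q = Kd * H^x = 1.21 * 25^0.93 = 1.21 * 19.956492

24.1474 L/h


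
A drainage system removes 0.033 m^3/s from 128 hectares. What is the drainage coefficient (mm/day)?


DC = Q * 86400 / (A * 10000) * 1000
DC = 0.033 * 86400 / (128 * 10000) * 1000
DC = 2851200.0000 / 1280000

2.2275 mm/day


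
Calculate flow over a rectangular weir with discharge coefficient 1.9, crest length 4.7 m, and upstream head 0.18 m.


Q = C * L * H^(3/2) = 1.9 * 4.7 * 0.18^1.5 = 1.9 * 4.7 * 0.076368

0.6820 m^3/s


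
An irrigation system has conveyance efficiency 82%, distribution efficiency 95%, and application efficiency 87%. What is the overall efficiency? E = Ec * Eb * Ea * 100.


Ec = 0.82, Eb = 0.95, Ea = 0.87
E = 0.82 * 0.95 * 0.87 * 100 = 67.7730%

67.7730 %


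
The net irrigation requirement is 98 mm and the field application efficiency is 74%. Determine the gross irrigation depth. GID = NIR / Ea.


Ea = 74% = 0.74
GID = NIR / Ea = 98 / 0.74 = 132.4324 mm

132.4324 mm


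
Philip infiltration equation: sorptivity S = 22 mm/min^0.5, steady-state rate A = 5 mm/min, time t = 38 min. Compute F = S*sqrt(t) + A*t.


F = S*sqrt(t) + A*t
F = 22*sqrt(38) + 5*38
F = 22*6.164414 + 190

325.6171 mm


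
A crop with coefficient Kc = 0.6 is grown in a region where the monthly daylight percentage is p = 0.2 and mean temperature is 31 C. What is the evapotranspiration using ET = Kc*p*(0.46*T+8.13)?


ET = Kc * p * (0.46*T + 8.13)
ET = 0.6 * 0.2 * (0.46*31 + 8.13)
ET = 0.6 * 0.2 * 22.3900

2.6868 mm/day


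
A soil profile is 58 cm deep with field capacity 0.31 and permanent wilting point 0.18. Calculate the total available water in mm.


AWC = (FC - PWP) * d * 10
AWC = (0.31 - 0.18) * 58 * 10
AWC = 0.1300 * 58 * 10

75.4000 mm


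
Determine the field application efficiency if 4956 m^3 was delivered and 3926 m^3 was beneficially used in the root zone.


Ea = V_root / V_field * 100 = 3926 / 4956 * 100 = 79.2171%

79.2171 %


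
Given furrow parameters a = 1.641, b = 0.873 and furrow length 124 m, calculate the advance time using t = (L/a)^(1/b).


t = (L/a)^(1/b)
t = (124/1.641)^(1/0.873)
t = 75.563681^(1/0.873)

141.7625 min


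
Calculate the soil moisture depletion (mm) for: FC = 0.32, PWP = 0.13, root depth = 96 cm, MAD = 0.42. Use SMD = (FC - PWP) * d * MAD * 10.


SMD = (FC - PWP) * d * MAD * 10
SMD = (0.32 - 0.13) * 96 * 0.42 * 10
SMD = 0.1900 * 96 * 0.42 * 10

76.6080 mm


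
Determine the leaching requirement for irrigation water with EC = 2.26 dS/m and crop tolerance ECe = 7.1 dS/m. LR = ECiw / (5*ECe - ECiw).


LR = ECiw / (5*ECe - ECiw)
LR = 2.26 / (5*7.1 - 2.26)
LR = 2.26 / 33.2400

0.0680


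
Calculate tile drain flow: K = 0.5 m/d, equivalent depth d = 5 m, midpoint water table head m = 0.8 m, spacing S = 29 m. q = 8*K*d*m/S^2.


q = 8*K*d*m/S^2
q = 8*0.5*5*0.8/29^2
q = 16.0000 / 841

0.0190 m/d


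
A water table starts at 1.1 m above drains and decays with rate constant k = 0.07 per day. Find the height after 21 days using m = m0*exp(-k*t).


m = m0 * exp(-k*t)
m = 1.1 * exp(-0.07 * 21)
m = 1.1 * exp(-1.4700)

0.2529 m


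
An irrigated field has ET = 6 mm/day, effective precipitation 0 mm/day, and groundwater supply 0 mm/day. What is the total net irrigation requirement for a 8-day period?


Daily deficit = ET - Pe - GW = 6 - 0 - 0 = 6 mm/day
NIR = 6 * 8 = 48 mm

48.0000 mm


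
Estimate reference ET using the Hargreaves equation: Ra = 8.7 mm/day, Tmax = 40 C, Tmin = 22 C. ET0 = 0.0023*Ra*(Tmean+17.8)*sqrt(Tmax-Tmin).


Tmean = (Tmax + Tmin)/2 = (40 + 22)/2 = 31.0
ET0 = 0.0023 * 8.7 * (31.0 + 17.8) * sqrt(40 - 22)
ET0 = 0.0023 * 8.7 * 48.8 * 4.242641

4.1429 mm/day


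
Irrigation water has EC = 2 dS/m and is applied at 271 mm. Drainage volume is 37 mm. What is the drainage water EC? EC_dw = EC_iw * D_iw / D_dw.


EC_dw = EC_iw * D_iw / D_dw
EC_dw = 2 * 271 / 37
EC_dw = 542 / 37

14.6486 dS/m


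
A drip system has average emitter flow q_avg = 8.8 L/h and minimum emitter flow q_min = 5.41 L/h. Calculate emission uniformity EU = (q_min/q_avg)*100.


EU = (q_min/q_avg)*100 = (5.41/8.8)*100 = 61.4773%

61.4773 %


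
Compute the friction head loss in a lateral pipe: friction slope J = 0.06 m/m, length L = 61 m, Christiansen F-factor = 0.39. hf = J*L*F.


hf = J * L * F = 0.06 * 61 * 0.39 = 1.4274 m

1.4274 m


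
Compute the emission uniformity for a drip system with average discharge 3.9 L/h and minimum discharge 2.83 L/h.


EU = (q_min/q_avg)*100 = (2.83/3.9)*100 = 72.5641%

72.5641 %


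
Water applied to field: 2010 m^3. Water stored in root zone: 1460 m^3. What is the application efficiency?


Ea = V_root / V_field * 100 = 1460 / 2010 * 100 = 72.6368%

72.6368 %


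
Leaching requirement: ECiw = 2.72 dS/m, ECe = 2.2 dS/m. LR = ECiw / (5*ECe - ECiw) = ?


LR = ECiw / (5*ECe - ECiw)
LR = 2.72 / (5*2.2 - 2.72)
LR = 2.72 / 8.2800

0.3285


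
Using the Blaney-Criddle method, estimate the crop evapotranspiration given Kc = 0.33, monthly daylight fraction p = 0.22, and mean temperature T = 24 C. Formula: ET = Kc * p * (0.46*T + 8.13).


ET = Kc * p * (0.46*T + 8.13)
ET = 0.33 * 0.22 * (0.46*24 + 8.13)
ET = 0.33 * 0.22 * 19.1700

1.3917 mm/day


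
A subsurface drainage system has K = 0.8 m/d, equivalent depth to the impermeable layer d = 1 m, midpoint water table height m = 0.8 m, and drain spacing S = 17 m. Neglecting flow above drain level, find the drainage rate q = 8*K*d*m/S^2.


q = 8*K*d*m/S^2
q = 8*0.8*1*0.8/17^2
q = 5.1200 / 289

0.0177 m/d


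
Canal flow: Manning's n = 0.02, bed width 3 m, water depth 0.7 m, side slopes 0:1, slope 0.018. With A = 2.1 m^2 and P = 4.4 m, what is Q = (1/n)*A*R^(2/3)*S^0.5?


R = A/P = 2.1/4.4 = 0.477273
Q = (1/0.02) * 2.1 * 0.477273^(2/3) * 0.018^0.5

8.6034 m^3/s


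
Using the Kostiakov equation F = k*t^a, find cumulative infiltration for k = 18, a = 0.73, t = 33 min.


F = k * t^a = 18 * 33^0.73
F = 18 * 12.838526

231.0935 mm


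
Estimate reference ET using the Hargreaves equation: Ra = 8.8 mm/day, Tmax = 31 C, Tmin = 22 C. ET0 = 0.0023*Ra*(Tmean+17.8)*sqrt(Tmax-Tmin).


Tmean = (Tmax + Tmin)/2 = (31 + 22)/2 = 26.5
ET0 = 0.0023 * 8.8 * (26.5 + 17.8) * sqrt(31 - 22)
ET0 = 0.0023 * 8.8 * 44.3 * 3.000000

2.6899 mm/day


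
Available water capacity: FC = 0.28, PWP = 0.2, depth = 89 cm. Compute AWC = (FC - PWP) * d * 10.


AWC = (FC - PWP) * d * 10
AWC = (0.28 - 0.2) * 89 * 10
AWC = 0.0800 * 89 * 10

71.2000 mm


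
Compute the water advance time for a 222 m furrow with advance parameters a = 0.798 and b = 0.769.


t = (L/a)^(1/b)
t = (222/0.798)^(1/0.769)
t = 278.195489^(1/0.769)

1508.7202 min


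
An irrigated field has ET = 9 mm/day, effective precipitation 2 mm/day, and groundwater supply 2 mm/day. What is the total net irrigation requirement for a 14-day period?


Daily deficit = ET - Pe - GW = 9 - 2 - 2 = 5 mm/day
NIR = 5 * 14 = 70 mm

70.0000 mm


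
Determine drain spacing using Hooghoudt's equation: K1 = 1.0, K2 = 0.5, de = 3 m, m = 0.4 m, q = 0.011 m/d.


S^2 = 8*K2*de*m/q + 4*K1*m^2/q
S^2 = 8*0.5*3*0.4/0.011 + 4*1.0*0.4^2/0.011
S = sqrt(494.5455)

22.2384 m


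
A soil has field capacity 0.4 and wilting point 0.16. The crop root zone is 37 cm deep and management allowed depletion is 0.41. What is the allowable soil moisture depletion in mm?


SMD = (FC - PWP) * d * MAD * 10
SMD = (0.4 - 0.16) * 37 * 0.41 * 10
SMD = 0.2400 * 37 * 0.41 * 10

36.4080 mm


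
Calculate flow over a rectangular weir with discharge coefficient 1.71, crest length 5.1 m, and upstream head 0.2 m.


Q = C * L * H^(3/2) = 1.71 * 5.1 * 0.2^1.5 = 1.71 * 5.1 * 0.089443

0.7800 m^3/s


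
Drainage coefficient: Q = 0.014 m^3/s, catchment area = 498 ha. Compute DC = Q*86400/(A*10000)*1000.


DC = Q * 86400 / (A * 10000) * 1000
DC = 0.014 * 86400 / (498 * 10000) * 1000
DC = 1209600.0000 / 4980000

0.2429 mm/day


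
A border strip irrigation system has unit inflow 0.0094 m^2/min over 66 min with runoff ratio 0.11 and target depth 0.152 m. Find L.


L = q*t/((1+r)*Z)
L = 0.0094*66/((1+0.11)*0.152)
L = 0.6204/0.16872

3.6771 m


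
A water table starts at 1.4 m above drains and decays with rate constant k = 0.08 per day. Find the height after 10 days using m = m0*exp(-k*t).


m = m0 * exp(-k*t)
m = 1.4 * exp(-0.08 * 10)
m = 1.4 * exp(-0.8000)

0.6291 m


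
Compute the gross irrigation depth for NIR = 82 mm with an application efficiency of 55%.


Ea = 55% = 0.55
GID = NIR / Ea = 82 / 0.55 = 149.0909 mm

149.0909 mm


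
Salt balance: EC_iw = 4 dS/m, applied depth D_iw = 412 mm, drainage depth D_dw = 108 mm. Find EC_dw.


EC_dw = EC_iw * D_iw / D_dw
EC_dw = 4 * 412 / 108
EC_dw = 1648 / 108

15.2593 dS/m


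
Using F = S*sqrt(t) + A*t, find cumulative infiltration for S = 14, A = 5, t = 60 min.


F = S*sqrt(t) + A*t
F = 14*sqrt(60) + 5*60
F = 14*7.745967 + 300

408.4435 mm


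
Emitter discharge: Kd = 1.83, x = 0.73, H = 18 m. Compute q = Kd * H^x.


q = Kd * H^x = 1.83 * 18^0.73 = 1.83 * 8.248005

15.0938 L/h


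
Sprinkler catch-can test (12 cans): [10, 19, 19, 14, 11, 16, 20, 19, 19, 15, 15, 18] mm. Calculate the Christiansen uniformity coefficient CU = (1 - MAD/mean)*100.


mean = 16.250000 mm
MAD = 2.750000 mm
CU = (1 - 2.750000/16.250000)*100

83.0769 %


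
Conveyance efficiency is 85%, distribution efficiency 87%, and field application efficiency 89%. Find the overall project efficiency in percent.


Ec = 0.85, Eb = 0.87, Ea = 0.89
E = 0.85 * 0.87 * 0.89 * 100 = 65.8155%

65.8155 %


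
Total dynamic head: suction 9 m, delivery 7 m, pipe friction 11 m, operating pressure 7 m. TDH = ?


TDH = Hs + Hd + hf + Hp = 9 + 7 + 11 + 7 = 34

34 m


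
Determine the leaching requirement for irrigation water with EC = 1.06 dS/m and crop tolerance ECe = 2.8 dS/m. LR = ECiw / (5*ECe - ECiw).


LR = ECiw / (5*ECe - ECiw)
LR = 1.06 / (5*2.8 - 1.06)
LR = 1.06 / 12.9400

0.0819


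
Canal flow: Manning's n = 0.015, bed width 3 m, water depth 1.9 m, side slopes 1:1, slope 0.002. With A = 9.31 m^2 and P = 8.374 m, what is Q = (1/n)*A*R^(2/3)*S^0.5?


R = A/P = 9.31/8.374 = 1.111775
Q = (1/0.015) * 9.31 * 1.111775^(2/3) * 0.002^0.5

29.7887 m^3/s


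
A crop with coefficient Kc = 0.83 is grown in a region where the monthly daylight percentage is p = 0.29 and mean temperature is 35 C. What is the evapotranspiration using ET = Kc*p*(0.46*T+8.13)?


ET = Kc * p * (0.46*T + 8.13)
ET = 0.83 * 0.29 * (0.46*35 + 8.13)
ET = 0.83 * 0.29 * 24.2300

5.8322 mm/day


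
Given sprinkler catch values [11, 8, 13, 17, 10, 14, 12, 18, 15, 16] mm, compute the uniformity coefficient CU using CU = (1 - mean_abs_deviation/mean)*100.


mean = 13.400000 mm
MAD = 2.600000 mm
CU = (1 - 2.600000/13.400000)*100

80.5970 %


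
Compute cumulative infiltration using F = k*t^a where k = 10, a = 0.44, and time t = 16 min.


F = k * t^a = 10 * 16^0.44
F = 10 * 3.386981

33.8698 mm


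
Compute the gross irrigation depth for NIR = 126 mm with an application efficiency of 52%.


Ea = 52% = 0.52
GID = NIR / Ea = 126 / 0.52 = 242.3077 mm

242.3077 mm


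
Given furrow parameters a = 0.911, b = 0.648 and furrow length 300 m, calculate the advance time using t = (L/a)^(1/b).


t = (L/a)^(1/b)
t = (300/0.911)^(1/0.648)
t = 329.308452^(1/0.648)

7676.9661 min


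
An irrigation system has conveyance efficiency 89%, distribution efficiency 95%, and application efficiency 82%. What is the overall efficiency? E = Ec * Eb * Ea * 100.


Ec = 0.89, Eb = 0.95, Ea = 0.82
E = 0.89 * 0.95 * 0.82 * 100 = 69.3310%

69.3310 %


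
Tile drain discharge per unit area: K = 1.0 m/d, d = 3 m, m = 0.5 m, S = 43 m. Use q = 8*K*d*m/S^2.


q = 8*K*d*m/S^2
q = 8*1.0*3*0.5/43^2
q = 12.0000 / 1849

0.0065 m/d


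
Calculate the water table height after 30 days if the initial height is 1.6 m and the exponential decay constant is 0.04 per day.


m = m0 * exp(-k*t)
m = 1.6 * exp(-0.04 * 30)
m = 1.6 * exp(-1.2000)

0.4819 m


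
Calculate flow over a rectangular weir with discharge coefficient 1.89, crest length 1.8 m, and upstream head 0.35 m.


Q = C * L * H^(3/2) = 1.89 * 1.8 * 0.35^1.5 = 1.89 * 1.8 * 0.207063

0.7044 m^3/s


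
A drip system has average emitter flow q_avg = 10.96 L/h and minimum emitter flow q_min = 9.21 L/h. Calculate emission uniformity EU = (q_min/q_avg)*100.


EU = (q_min/q_avg)*100 = (9.21/10.96)*100 = 84.0328%

84.0328 %


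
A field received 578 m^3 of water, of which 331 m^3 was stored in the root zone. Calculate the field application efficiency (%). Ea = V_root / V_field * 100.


Ea = V_root / V_field * 100 = 331 / 578 * 100 = 57.2664%

57.2664 %


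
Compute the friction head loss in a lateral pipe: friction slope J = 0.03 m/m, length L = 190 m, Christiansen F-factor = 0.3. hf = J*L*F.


hf = J * L * F = 0.03 * 190 * 0.3 = 1.7100 m

1.7100 m


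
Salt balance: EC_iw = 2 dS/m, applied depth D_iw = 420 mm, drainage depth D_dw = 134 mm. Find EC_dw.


EC_dw = EC_iw * D_iw / D_dw
EC_dw = 2 * 420 / 134
EC_dw = 840 / 134

6.2687 dS/m


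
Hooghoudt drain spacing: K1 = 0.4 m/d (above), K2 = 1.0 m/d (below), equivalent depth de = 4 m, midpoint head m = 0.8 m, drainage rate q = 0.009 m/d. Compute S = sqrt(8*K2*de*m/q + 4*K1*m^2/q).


S^2 = 8*K2*de*m/q + 4*K1*m^2/q
S^2 = 8*1.0*4*0.8/0.009 + 4*0.4*0.8^2/0.009
S = sqrt(2958.2222)

54.3895 m


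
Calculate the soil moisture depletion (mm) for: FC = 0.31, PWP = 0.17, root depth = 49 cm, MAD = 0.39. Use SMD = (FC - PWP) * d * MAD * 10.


SMD = (FC - PWP) * d * MAD * 10
SMD = (0.31 - 0.17) * 49 * 0.39 * 10
SMD = 0.1400 * 49 * 0.39 * 10

26.7540 mm


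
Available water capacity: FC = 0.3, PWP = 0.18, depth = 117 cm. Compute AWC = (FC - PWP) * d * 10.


AWC = (FC - PWP) * d * 10
AWC = (0.3 - 0.18) * 117 * 10
AWC = 0.1200 * 117 * 10

140.4000 mm


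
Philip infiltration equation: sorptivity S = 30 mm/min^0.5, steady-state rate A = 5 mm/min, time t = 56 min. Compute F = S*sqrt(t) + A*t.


F = S*sqrt(t) + A*t
F = 30*sqrt(56) + 5*56
F = 30*7.483315 + 280

504.4995 mm


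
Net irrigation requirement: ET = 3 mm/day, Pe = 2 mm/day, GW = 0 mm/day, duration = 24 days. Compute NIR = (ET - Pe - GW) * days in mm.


Daily deficit = ET - Pe - GW = 3 - 2 - 0 = 1 mm/day
NIR = 1 * 24 = 24 mm

24.0000 mm


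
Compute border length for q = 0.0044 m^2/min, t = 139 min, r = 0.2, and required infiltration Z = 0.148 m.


L = q*t/((1+r)*Z)
L = 0.0044*139/((1+0.2)*0.148)
L = 0.6116/0.1776

3.4437 m


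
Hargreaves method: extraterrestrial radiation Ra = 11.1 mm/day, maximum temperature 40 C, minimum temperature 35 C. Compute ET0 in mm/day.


Tmean = (Tmax + Tmin)/2 = (40 + 35)/2 = 37.5
ET0 = 0.0023 * 11.1 * (37.5 + 17.8) * sqrt(40 - 35)
ET0 = 0.0023 * 11.1 * 55.3 * 2.236068

3.1569 mm/day


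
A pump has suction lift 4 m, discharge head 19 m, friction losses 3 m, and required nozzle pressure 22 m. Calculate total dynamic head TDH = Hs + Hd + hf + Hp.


TDH = Hs + Hd + hf + Hp = 4 + 19 + 3 + 22 = 48

48 m


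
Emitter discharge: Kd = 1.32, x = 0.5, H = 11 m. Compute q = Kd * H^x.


q = Kd * H^x = 1.32 * 11^0.5 = 1.32 * 3.316625

4.3779 L/h


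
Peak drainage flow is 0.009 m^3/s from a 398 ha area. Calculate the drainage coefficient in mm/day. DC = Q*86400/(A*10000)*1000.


DC = Q * 86400 / (A * 10000) * 1000
DC = 0.009 * 86400 / (398 * 10000) * 1000
DC = 777600.0000 / 3980000

0.1954 mm/day


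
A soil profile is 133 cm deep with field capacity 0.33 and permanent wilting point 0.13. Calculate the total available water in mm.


AWC = (FC - PWP) * d * 10
AWC = (0.33 - 0.13) * 133 * 10
AWC = 0.2000 * 133 * 10

266.0000 mm


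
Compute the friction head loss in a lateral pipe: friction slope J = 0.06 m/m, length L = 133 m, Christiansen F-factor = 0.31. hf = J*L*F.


hf = J * L * F = 0.06 * 133 * 0.31 = 2.4738 m

2.4738 m


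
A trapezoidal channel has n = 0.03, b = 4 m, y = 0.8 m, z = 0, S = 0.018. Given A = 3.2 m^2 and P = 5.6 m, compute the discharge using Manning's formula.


R = A/P = 3.2/5.6 = 0.571429
Q = (1/0.03) * 3.2 * 0.571429^(2/3) * 0.018^0.5

9.8546 m^3/s


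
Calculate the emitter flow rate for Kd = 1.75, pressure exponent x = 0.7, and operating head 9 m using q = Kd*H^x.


q = Kd * H^x = 1.75 * 9^0.7 = 1.75 * 4.655537

8.1472 L/h


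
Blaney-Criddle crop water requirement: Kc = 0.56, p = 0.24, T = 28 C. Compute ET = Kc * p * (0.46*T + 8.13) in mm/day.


ET = Kc * p * (0.46*T + 8.13)
ET = 0.56 * 0.24 * (0.46*28 + 8.13)
ET = 0.56 * 0.24 * 21.0100

2.8237 mm/day


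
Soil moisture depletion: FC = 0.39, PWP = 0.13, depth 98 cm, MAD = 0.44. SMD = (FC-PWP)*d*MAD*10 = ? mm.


SMD = (FC - PWP) * d * MAD * 10
SMD = (0.39 - 0.13) * 98 * 0.44 * 10
SMD = 0.2600 * 98 * 0.44 * 10

112.1120 mm


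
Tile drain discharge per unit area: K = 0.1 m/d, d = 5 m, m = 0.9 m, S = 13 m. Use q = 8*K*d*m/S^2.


q = 8*K*d*m/S^2
q = 8*0.1*5*0.9/13^2
q = 3.6000 / 169

0.0213 m/d


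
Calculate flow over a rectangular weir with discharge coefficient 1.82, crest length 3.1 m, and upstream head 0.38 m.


Q = C * L * H^(3/2) = 1.82 * 3.1 * 0.38^1.5 = 1.82 * 3.1 * 0.234248

1.3216 m^3/s


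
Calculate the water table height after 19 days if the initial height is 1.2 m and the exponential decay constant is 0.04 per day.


m = m0 * exp(-k*t)
m = 1.2 * exp(-0.04 * 19)
m = 1.2 * exp(-0.7600)

0.5612 m


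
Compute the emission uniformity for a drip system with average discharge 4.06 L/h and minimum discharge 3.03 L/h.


EU = (q_min/q_avg)*100 = (3.03/4.06)*100 = 74.6305%

74.6305 %


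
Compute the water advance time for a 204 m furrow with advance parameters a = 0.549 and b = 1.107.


t = (L/a)^(1/b)
t = (204/0.549)^(1/1.107)
t = 371.584699^(1/1.107)

209.7211 min


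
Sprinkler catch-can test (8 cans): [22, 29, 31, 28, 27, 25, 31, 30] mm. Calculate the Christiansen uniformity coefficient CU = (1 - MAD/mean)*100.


mean = 27.875000 mm
MAD = 2.406250 mm
CU = (1 - 2.406250/27.875000)*100

91.3677 %


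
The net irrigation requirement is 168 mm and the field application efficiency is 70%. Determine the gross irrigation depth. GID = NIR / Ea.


Ea = 70% = 0.7
GID = NIR / Ea = 168 / 0.7 = 240.0000 mm

240.0000 mm


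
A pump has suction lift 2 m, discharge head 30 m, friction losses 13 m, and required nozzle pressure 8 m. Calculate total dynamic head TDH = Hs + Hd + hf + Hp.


TDH = Hs + Hd + hf + Hp = 2 + 30 + 13 + 8 = 53

53 m


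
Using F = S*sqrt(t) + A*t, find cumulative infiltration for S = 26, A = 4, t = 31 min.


F = S*sqrt(t) + A*t
F = 26*sqrt(31) + 4*31
F = 26*5.567764 + 124

268.7619 mm


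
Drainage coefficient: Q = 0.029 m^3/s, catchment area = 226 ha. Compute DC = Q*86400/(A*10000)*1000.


DC = Q * 86400 / (A * 10000) * 1000
DC = 0.029 * 86400 / (226 * 10000) * 1000
DC = 2505600.0000 / 2260000

1.1087 mm/day


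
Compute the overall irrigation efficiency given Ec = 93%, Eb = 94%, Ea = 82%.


Ec = 0.93, Eb = 0.94, Ea = 0.82
E = 0.93 * 0.94 * 0.82 * 100 = 71.6844%

71.6844 %


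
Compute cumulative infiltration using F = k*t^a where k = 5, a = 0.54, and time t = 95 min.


F = k * t^a = 5 * 95^0.54
F = 5 * 11.694206

58.4710 mm


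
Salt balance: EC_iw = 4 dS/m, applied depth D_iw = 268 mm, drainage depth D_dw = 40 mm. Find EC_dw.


EC_dw = EC_iw * D_iw / D_dw
EC_dw = 4 * 268 / 40
EC_dw = 1072 / 40

26.8000 dS/m


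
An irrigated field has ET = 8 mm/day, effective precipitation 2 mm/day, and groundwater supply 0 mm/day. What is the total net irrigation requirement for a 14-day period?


Daily deficit = ET - Pe - GW = 8 - 2 - 0 = 6 mm/day
NIR = 6 * 14 = 84 mm

84.0000 mm


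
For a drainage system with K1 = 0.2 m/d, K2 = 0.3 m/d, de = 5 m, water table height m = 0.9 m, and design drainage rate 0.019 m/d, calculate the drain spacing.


S^2 = 8*K2*de*m/q + 4*K1*m^2/q
S^2 = 8*0.3*5*0.9/0.019 + 4*0.2*0.9^2/0.019
S = sqrt(602.5263)

24.5464 m


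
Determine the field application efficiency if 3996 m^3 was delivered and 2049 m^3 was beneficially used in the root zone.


Ea = V_root / V_field * 100 = 2049 / 3996 * 100 = 51.2763%

51.2763 %


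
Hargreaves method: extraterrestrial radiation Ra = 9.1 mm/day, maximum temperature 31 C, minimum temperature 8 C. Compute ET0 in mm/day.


Tmean = (Tmax + Tmin)/2 = (31 + 8)/2 = 19.5
ET0 = 0.0023 * 9.1 * (19.5 + 17.8) * sqrt(31 - 8)
ET0 = 0.0023 * 9.1 * 37.3 * 4.795832

3.7441 mm/day


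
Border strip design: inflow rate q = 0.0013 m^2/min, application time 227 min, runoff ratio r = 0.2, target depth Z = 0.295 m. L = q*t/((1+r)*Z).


L = q*t/((1+r)*Z)
L = 0.0013*227/((1+0.2)*0.295)
L = 0.2951/0.354

0.8336 m


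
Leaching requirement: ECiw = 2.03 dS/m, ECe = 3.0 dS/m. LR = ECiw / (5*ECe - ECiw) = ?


LR = ECiw / (5*ECe - ECiw)
LR = 2.03 / (5*3.0 - 2.03)
LR = 2.03 / 12.9700

0.1565


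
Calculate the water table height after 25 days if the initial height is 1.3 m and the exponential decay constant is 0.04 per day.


m = m0 * exp(-k*t)
m = 1.3 * exp(-0.04 * 25)
m = 1.3 * exp(-1.0000)

0.4782 m


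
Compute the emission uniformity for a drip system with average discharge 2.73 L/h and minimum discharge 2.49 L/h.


EU = (q_min/q_avg)*100 = (2.49/2.73)*100 = 91.2088%

91.2088 %


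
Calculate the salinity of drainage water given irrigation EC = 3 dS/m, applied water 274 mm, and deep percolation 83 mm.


EC_dw = EC_iw * D_iw / D_dw
EC_dw = 3 * 274 / 83
EC_dw = 822 / 83

9.9036 dS/m


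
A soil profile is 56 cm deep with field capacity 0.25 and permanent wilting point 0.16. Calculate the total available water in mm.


AWC = (FC - PWP) * d * 10
AWC = (0.25 - 0.16) * 56 * 10
AWC = 0.0900 * 56 * 10

50.4000 mm


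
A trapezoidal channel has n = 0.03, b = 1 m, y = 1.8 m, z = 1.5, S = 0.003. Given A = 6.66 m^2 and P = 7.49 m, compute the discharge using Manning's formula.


R = A/P = 6.66/7.49 = 0.889186
Q = (1/0.03) * 6.66 * 0.889186^(2/3) * 0.003^0.5

11.2437 m^3/s


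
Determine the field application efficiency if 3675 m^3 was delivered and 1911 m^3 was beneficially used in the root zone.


Ea = V_root / V_field * 100 = 1911 / 3675 * 100 = 52.0000%

52.0000 %


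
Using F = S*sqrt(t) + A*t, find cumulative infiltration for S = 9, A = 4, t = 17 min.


F = S*sqrt(t) + A*t
F = 9*sqrt(17) + 4*17
F = 9*4.123106 + 68

105.1080 mm


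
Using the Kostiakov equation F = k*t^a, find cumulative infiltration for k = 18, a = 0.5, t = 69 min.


F = k * t^a = 18 * 69^0.5
F = 18 * 8.306624

149.5192 mm


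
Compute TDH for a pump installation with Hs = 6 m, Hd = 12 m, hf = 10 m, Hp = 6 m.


TDH = Hs + Hd + hf + Hp = 6 + 12 + 10 + 6 = 34

34 m


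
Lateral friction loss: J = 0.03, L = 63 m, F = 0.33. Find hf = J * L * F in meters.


hf = J * L * F = 0.03 * 63 * 0.33 = 0.6237 m

0.6237 m


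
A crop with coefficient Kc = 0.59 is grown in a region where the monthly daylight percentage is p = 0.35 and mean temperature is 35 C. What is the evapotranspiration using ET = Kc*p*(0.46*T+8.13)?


ET = Kc * p * (0.46*T + 8.13)
ET = 0.59 * 0.35 * (0.46*35 + 8.13)
ET = 0.59 * 0.35 * 24.2300

5.0035 mm/day


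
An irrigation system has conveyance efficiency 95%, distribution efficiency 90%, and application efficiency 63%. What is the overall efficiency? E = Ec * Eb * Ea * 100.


Ec = 0.95, Eb = 0.9, Ea = 0.63
E = 0.95 * 0.9 * 0.63 * 100 = 53.8650%

53.8650 %


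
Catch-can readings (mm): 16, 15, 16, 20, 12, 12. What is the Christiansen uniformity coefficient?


mean = 15.166667 mm
MAD = 2.166667 mm
CU = (1 - 2.166667/15.166667)*100

85.7143 %


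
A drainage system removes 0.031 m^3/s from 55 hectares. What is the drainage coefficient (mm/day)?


DC = Q * 86400 / (A * 10000) * 1000
DC = 0.031 * 86400 / (55 * 10000) * 1000
DC = 2678400.0000 / 550000

4.8698 mm/day


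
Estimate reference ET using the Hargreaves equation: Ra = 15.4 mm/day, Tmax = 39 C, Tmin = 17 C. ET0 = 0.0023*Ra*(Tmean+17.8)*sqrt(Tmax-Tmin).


Tmean = (Tmax + Tmin)/2 = (39 + 17)/2 = 28.0
ET0 = 0.0023 * 15.4 * (28.0 + 17.8) * sqrt(39 - 17)
ET0 = 0.0023 * 15.4 * 45.8 * 4.690416

7.6090 mm/day


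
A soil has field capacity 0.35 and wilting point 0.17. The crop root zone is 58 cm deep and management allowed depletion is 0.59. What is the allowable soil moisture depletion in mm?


SMD = (FC - PWP) * d * MAD * 10
SMD = (0.35 - 0.17) * 58 * 0.59 * 10
SMD = 0.1800 * 58 * 0.59 * 10

61.5960 mm


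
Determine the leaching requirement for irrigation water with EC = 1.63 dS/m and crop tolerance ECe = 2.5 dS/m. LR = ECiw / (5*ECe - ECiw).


LR = ECiw / (5*ECe - ECiw)
LR = 1.63 / (5*2.5 - 1.63)
LR = 1.63 / 10.8700

0.1500


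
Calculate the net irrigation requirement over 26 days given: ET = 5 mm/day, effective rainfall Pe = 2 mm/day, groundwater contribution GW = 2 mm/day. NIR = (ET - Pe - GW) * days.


Daily deficit = ET - Pe - GW = 5 - 2 - 2 = 1 mm/day
NIR = 1 * 26 = 26 mm

26.0000 mm


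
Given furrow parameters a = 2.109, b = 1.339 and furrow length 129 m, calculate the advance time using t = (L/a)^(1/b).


t = (L/a)^(1/b)
t = (129/2.109)^(1/1.339)
t = 61.166430^(1/1.339)

21.5881 min


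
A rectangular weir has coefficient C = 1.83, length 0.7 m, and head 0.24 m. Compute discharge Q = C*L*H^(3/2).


Q = C * L * H^(3/2) = 1.83 * 0.7 * 0.24^1.5 = 1.83 * 0.7 * 0.117576

0.1506 m^3/s


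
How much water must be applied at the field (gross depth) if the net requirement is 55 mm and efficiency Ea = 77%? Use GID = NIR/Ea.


Ea = 77% = 0.77
GID = NIR / Ea = 55 / 0.77 = 71.4286 mm

71.4286 mm


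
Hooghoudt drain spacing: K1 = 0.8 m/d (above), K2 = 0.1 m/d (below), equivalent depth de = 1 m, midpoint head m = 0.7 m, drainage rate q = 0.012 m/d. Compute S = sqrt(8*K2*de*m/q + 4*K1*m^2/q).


S^2 = 8*K2*de*m/q + 4*K1*m^2/q
S^2 = 8*0.1*1*0.7/0.012 + 4*0.8*0.7^2/0.012
S = sqrt(177.3333)

13.3167 m


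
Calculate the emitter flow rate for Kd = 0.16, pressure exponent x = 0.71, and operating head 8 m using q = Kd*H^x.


q = Kd * H^x = 0.16 * 8^0.71 = 0.16 * 4.377175

0.7003 L/h


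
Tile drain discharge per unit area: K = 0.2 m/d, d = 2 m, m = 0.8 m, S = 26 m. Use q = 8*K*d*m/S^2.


q = 8*K*d*m/S^2
q = 8*0.2*2*0.8/26^2
q = 2.5600 / 676

0.0038 m/d


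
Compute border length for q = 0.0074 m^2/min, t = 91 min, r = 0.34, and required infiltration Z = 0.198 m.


L = q*t/((1+r)*Z)
L = 0.0074*91/((1+0.34)*0.198)
L = 0.6734/0.26532

2.5381 m


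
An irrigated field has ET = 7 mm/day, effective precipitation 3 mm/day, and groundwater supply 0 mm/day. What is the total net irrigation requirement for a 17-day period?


Daily deficit = ET - Pe - GW = 7 - 3 - 0 = 4 mm/day
NIR = 4 * 17 = 68 mm

68.0000 mm


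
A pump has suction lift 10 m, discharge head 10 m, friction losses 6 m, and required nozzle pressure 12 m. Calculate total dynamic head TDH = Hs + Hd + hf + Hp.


TDH = Hs + Hd + hf + Hp = 10 + 10 + 6 + 12 = 38

38 m


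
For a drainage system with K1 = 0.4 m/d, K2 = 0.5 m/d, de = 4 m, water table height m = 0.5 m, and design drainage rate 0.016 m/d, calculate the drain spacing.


S^2 = 8*K2*de*m/q + 4*K1*m^2/q
S^2 = 8*0.5*4*0.5/0.016 + 4*0.4*0.5^2/0.016
S = sqrt(525.0000)

22.9129 m


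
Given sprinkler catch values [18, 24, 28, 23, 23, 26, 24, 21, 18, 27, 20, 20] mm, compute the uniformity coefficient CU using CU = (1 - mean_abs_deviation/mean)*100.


mean = 22.666667 mm
MAD = 2.722222 mm
CU = (1 - 2.722222/22.666667)*100

87.9902 %


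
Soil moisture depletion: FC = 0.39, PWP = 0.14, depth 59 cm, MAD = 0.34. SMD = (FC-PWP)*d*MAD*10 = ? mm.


SMD = (FC - PWP) * d * MAD * 10
SMD = (0.39 - 0.14) * 59 * 0.34 * 10
SMD = 0.2500 * 59 * 0.34 * 10

50.1500 mm


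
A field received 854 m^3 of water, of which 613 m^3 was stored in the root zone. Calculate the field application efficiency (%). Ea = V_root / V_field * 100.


Ea = V_root / V_field * 100 = 613 / 854 * 100 = 71.7799%

71.7799 %


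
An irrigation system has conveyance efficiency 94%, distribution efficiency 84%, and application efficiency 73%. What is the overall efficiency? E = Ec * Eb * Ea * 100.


Ec = 0.94, Eb = 0.84, Ea = 0.73
E = 0.94 * 0.84 * 0.73 * 100 = 57.6408%

57.6408 %


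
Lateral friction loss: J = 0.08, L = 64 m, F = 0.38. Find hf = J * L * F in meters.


hf = J * L * F = 0.08 * 64 * 0.38 = 1.9456 m

1.9456 m


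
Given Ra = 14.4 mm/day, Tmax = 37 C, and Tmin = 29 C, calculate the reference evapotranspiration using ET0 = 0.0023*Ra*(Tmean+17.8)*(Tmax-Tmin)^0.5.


Tmean = (Tmax + Tmin)/2 = (37 + 29)/2 = 33.0
ET0 = 0.0023 * 14.4 * (33.0 + 17.8) * sqrt(37 - 29)
ET0 = 0.0023 * 14.4 * 50.8 * 2.828427

4.7588 mm/day


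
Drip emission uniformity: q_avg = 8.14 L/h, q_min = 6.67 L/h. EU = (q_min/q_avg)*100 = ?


EU = (q_min/q_avg)*100 = (6.67/8.14)*100 = 81.9410%

81.9410 %


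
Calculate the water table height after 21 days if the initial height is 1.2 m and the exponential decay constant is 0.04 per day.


m = m0 * exp(-k*t)
m = 1.2 * exp(-0.04 * 21)
m = 1.2 * exp(-0.8400)

0.5181 m


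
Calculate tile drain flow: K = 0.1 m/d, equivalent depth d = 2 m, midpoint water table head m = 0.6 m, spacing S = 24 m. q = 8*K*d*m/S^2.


q = 8*K*d*m/S^2
q = 8*0.1*2*0.6/24^2
q = 0.9600 / 576

0.0017 m/d


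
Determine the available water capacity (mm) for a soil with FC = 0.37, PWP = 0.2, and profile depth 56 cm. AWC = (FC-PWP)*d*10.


AWC = (FC - PWP) * d * 10
AWC = (0.37 - 0.2) * 56 * 10
AWC = 0.1700 * 56 * 10

95.2000 mm


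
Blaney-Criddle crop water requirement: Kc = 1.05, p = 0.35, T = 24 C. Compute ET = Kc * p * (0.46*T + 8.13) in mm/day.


ET = Kc * p * (0.46*T + 8.13)
ET = 1.05 * 0.35 * (0.46*24 + 8.13)
ET = 1.05 * 0.35 * 19.1700

7.0450 mm/day


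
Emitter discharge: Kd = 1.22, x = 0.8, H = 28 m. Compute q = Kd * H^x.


q = Kd * H^x = 1.22 * 28^0.8 = 1.22 * 14.378925

17.5423 L/h


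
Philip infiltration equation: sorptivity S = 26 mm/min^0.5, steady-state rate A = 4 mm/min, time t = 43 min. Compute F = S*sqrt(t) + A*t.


F = S*sqrt(t) + A*t
F = 26*sqrt(43) + 4*43
F = 26*6.557439 + 172

342.4934 mm


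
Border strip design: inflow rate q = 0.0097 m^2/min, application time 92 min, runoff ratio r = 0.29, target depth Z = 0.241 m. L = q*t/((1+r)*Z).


L = q*t/((1+r)*Z)
L = 0.0097*92/((1+0.29)*0.241)
L = 0.8924/0.31089

2.8705 m


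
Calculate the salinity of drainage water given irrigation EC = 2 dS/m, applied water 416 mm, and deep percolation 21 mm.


EC_dw = EC_iw * D_iw / D_dw
EC_dw = 2 * 416 / 21
EC_dw = 832 / 21

39.6190 dS/m


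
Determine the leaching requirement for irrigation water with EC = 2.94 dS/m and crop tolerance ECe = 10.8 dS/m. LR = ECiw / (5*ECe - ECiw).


LR = ECiw / (5*ECe - ECiw)
LR = 2.94 / (5*10.8 - 2.94)
LR = 2.94 / 51.0600

0.0576


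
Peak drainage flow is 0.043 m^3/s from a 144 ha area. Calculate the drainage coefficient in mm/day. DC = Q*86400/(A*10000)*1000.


DC = Q * 86400 / (A * 10000) * 1000
DC = 0.043 * 86400 / (144 * 10000) * 1000
DC = 3715200.0000 / 1440000

2.5800 mm/day


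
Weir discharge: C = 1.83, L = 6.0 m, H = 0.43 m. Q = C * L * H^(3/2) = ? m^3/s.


Q = C * L * H^(3/2) = 1.83 * 6.0 * 0.43^1.5 = 1.83 * 6.0 * 0.281970

3.0960 m^3/s


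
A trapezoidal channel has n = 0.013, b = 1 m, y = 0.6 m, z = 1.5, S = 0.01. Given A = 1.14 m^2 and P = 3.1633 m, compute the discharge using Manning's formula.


R = A/P = 1.14/3.1633 = 0.360383
Q = (1/0.013) * 1.14 * 0.360383^(2/3) * 0.01^0.5

4.4409 m^3/s


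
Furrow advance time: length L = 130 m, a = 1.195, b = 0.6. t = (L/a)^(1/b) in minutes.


t = (L/a)^(1/b)
t = (130/1.195)^(1/0.6)
t = 108.786611^(1/0.6)

2479.0907 min


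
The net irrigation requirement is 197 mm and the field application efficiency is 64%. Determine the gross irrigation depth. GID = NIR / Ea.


Ea = 64% = 0.64
GID = NIR / Ea = 197 / 0.64 = 307.8125 mm

307.8125 mm


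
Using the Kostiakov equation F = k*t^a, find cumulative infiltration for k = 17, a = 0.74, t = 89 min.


F = k * t^a = 17 * 89^0.74
F = 17 * 27.704391

470.9746 mm


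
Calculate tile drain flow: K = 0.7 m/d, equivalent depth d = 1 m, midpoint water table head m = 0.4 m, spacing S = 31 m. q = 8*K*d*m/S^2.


q = 8*K*d*m/S^2
q = 8*0.7*1*0.4/31^2
q = 2.2400 / 961

0.0023 m/d


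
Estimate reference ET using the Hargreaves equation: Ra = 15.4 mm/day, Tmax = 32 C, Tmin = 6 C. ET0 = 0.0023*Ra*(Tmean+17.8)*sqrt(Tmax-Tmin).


Tmean = (Tmax + Tmin)/2 = (32 + 6)/2 = 19.0
ET0 = 0.0023 * 15.4 * (19.0 + 17.8) * sqrt(32 - 6)
ET0 = 0.0023 * 15.4 * 36.8 * 5.099020

6.6463 mm/day


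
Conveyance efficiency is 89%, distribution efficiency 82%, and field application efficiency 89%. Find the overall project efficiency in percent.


Ec = 0.89, Eb = 0.82, Ea = 0.89
E = 0.89 * 0.82 * 0.89 * 100 = 64.9522%

64.9522 %
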